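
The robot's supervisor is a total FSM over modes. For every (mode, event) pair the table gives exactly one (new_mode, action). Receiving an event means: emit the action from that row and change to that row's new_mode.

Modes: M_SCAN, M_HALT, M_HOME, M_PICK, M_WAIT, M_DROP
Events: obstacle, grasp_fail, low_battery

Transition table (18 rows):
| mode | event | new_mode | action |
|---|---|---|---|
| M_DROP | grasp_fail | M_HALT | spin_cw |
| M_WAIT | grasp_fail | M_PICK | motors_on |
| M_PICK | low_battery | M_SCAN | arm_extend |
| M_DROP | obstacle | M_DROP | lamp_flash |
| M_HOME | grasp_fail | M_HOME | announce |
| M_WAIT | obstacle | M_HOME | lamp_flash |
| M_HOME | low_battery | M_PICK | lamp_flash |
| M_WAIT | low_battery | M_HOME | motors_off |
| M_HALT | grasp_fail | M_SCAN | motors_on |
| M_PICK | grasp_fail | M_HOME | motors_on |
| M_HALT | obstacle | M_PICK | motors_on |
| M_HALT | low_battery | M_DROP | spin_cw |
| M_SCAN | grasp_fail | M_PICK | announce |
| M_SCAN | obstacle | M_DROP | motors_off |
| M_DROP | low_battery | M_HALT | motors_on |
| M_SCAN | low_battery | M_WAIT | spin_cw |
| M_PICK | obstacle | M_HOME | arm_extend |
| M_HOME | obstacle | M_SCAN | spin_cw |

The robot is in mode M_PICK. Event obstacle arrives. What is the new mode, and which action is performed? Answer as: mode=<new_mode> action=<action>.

mode=M_HOME action=arm_extend

current mode = M_PICK; filter table to that mode:
  (M_PICK, low_battery) → (M_SCAN, arm_extend)
  (M_PICK, grasp_fail) → (M_HOME, motors_on)
  (M_PICK, obstacle) → (M_HOME, arm_extend)  ← event matches
event = obstacle selects (M_HOME, arm_extend)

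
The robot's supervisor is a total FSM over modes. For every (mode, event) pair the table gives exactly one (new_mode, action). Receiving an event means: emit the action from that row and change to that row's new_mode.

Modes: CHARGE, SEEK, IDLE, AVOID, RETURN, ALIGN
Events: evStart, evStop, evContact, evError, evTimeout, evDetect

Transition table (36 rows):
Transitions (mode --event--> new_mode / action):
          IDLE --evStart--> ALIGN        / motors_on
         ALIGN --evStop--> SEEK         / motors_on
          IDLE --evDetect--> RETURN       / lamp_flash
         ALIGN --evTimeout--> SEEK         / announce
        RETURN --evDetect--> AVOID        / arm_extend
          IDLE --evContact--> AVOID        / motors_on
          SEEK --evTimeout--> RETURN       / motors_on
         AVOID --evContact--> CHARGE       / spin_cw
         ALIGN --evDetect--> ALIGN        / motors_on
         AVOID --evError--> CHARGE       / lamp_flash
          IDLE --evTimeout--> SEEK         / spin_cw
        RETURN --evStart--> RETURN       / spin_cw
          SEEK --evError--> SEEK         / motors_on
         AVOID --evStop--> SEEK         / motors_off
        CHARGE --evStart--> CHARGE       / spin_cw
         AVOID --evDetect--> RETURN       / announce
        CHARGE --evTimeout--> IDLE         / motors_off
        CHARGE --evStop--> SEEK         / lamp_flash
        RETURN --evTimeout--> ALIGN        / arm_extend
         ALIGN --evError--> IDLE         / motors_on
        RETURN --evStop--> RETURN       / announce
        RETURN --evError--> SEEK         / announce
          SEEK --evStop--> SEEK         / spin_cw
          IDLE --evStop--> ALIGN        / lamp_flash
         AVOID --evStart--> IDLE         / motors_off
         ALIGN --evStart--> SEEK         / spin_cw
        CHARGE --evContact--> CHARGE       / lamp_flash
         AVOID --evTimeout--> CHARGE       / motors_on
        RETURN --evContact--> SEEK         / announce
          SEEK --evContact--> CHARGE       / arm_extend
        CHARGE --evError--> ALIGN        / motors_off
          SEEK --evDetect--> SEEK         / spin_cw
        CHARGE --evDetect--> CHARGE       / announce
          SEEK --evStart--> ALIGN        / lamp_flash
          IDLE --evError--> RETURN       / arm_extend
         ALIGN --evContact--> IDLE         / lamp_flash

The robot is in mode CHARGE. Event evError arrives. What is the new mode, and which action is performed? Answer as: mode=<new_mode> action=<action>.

mode=ALIGN action=motors_off

current mode = CHARGE; filter table to that mode:
  (CHARGE, evStart) → (CHARGE, spin_cw)
  (CHARGE, evTimeout) → (IDLE, motors_off)
  (CHARGE, evStop) → (SEEK, lamp_flash)
  (CHARGE, evContact) → (CHARGE, lamp_flash)
  (CHARGE, evError) → (ALIGN, motors_off)  ← event matches
  (CHARGE, evDetect) → (CHARGE, announce)
event = evError selects (ALIGN, motors_off)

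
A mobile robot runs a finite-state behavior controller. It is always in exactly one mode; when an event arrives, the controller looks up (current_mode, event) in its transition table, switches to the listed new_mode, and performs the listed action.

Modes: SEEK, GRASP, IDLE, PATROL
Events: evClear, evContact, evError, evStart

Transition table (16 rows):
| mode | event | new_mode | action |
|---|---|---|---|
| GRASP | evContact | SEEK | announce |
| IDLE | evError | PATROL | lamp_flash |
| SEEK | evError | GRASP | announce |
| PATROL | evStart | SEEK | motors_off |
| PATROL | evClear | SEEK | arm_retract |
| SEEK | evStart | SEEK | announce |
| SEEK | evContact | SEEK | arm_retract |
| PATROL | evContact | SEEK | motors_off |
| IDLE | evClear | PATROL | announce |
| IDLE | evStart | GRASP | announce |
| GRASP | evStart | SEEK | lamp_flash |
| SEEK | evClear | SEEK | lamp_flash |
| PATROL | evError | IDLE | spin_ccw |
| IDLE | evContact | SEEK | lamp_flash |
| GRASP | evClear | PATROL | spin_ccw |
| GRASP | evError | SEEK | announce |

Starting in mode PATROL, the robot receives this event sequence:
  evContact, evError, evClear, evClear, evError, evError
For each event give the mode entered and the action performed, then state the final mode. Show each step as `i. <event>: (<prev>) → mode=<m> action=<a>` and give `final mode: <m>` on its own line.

1. evContact: (PATROL) → mode=SEEK action=motors_off
2. evError: (SEEK) → mode=GRASP action=announce
3. evClear: (GRASP) → mode=PATROL action=spin_ccw
4. evClear: (PATROL) → mode=SEEK action=arm_retract
5. evError: (SEEK) → mode=GRASP action=announce
6. evError: (GRASP) → mode=SEEK action=announce

final mode: SEEK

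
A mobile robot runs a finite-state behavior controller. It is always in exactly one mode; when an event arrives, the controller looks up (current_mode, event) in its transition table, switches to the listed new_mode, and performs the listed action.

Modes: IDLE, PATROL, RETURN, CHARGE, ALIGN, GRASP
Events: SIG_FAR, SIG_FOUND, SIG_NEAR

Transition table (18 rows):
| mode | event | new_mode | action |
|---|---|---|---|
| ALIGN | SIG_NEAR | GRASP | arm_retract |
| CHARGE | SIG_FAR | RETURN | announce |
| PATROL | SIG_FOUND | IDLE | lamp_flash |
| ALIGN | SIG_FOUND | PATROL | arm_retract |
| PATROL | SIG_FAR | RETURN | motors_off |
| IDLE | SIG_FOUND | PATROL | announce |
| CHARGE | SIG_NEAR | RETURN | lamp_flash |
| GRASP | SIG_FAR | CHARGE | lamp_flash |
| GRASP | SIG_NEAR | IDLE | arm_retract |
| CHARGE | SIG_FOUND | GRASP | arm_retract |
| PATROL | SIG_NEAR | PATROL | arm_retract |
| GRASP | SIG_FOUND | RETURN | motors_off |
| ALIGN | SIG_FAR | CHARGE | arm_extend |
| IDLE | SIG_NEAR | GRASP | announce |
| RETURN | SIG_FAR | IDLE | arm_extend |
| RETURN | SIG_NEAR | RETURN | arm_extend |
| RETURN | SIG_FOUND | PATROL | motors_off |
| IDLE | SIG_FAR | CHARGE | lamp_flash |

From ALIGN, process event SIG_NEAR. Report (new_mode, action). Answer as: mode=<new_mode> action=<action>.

current mode = ALIGN; filter table to that mode:
  (ALIGN, SIG_NEAR) → (GRASP, arm_retract)  ← event matches
  (ALIGN, SIG_FOUND) → (PATROL, arm_retract)
  (ALIGN, SIG_FAR) → (CHARGE, arm_extend)
event = SIG_NEAR selects (GRASP, arm_retract)

mode=GRASP action=arm_retract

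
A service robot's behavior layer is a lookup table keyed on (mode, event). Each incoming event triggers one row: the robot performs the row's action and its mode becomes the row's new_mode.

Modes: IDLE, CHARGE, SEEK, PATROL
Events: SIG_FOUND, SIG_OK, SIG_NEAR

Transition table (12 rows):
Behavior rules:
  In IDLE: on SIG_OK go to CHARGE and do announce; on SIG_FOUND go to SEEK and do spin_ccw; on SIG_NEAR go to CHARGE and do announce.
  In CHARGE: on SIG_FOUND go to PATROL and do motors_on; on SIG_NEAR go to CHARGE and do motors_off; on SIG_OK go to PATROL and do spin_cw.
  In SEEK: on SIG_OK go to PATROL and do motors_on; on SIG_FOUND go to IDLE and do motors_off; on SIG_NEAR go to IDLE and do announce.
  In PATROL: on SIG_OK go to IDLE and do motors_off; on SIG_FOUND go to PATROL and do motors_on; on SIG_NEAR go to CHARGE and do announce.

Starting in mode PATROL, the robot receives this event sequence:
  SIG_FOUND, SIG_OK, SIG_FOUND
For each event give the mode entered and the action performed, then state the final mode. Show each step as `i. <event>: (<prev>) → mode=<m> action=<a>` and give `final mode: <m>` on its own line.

final mode: SEEK

1. SIG_FOUND: (PATROL) → mode=PATROL action=motors_on
2. SIG_OK: (PATROL) → mode=IDLE action=motors_off
3. SIG_FOUND: (IDLE) → mode=SEEK action=spin_ccw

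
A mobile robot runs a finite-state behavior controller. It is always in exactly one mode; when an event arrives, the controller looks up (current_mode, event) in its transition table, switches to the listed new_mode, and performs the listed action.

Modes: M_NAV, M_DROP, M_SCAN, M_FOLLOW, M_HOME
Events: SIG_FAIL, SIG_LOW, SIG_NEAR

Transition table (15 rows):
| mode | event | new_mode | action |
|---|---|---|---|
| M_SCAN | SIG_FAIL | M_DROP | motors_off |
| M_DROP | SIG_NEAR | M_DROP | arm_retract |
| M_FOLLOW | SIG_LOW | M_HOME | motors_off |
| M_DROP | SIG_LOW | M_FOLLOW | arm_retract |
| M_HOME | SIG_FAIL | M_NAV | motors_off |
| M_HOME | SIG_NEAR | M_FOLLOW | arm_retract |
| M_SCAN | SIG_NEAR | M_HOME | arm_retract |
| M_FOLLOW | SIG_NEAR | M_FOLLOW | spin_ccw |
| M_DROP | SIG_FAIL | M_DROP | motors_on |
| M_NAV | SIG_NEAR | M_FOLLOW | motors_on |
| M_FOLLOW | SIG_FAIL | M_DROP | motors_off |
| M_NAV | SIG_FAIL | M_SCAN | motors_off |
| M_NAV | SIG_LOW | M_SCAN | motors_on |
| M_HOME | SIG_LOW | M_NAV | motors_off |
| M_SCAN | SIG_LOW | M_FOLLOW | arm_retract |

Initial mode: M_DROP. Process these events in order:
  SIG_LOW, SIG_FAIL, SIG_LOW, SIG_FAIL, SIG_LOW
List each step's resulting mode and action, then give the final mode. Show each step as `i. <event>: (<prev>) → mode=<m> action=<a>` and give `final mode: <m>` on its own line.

1. SIG_LOW: (M_DROP) → mode=M_FOLLOW action=arm_retract
2. SIG_FAIL: (M_FOLLOW) → mode=M_DROP action=motors_off
3. SIG_LOW: (M_DROP) → mode=M_FOLLOW action=arm_retract
4. SIG_FAIL: (M_FOLLOW) → mode=M_DROP action=motors_off
5. SIG_LOW: (M_DROP) → mode=M_FOLLOW action=arm_retract

final mode: M_FOLLOW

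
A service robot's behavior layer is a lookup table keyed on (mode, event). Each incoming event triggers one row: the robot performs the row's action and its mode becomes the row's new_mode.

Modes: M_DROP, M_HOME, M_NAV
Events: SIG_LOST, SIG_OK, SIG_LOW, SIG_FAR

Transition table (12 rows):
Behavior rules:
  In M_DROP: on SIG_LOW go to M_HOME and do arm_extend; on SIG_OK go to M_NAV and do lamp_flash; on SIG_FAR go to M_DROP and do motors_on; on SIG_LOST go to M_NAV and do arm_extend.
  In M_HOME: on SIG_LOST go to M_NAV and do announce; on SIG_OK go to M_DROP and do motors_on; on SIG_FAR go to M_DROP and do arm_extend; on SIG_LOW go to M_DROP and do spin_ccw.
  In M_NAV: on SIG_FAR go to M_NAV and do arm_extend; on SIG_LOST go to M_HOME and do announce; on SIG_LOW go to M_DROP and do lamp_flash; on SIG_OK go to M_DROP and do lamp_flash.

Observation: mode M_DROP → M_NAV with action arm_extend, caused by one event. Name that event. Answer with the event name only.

SIG_LOST

try SIG_LOST: (M_DROP, SIG_LOST) → (M_NAV, arm_extend)  ← matches
try SIG_OK: (M_DROP, SIG_OK) → (M_NAV, lamp_flash)
try SIG_LOW: (M_DROP, SIG_LOW) → (M_HOME, arm_extend)
try SIG_FAR: (M_DROP, SIG_FAR) → (M_DROP, motors_on)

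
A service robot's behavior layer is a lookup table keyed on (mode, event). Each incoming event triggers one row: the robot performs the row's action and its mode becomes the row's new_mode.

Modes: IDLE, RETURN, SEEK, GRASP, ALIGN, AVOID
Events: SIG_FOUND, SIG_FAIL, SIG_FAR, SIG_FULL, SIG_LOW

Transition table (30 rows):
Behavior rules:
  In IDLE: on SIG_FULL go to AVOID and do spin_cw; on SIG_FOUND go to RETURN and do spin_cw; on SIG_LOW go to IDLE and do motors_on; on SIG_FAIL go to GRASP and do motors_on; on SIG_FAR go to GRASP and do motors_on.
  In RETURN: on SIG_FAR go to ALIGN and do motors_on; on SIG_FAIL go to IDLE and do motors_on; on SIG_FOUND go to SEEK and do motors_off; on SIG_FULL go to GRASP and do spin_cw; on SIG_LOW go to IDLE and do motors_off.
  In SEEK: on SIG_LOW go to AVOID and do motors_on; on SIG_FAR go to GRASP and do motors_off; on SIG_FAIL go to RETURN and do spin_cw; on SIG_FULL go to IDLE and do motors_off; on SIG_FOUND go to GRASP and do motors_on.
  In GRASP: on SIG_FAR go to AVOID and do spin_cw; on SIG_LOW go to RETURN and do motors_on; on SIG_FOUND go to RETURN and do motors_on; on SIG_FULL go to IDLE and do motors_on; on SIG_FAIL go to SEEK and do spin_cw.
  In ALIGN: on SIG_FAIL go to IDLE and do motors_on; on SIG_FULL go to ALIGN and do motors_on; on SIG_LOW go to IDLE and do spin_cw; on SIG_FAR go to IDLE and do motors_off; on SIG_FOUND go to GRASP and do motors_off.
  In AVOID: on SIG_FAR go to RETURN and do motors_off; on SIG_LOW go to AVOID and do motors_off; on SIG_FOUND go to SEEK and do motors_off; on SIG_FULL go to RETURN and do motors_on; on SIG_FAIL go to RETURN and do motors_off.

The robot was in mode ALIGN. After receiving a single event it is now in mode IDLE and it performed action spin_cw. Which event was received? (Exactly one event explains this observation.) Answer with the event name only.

try SIG_FOUND: (ALIGN, SIG_FOUND) → (GRASP, motors_off)
try SIG_FAIL: (ALIGN, SIG_FAIL) → (IDLE, motors_on)
try SIG_FAR: (ALIGN, SIG_FAR) → (IDLE, motors_off)
try SIG_FULL: (ALIGN, SIG_FULL) → (ALIGN, motors_on)
try SIG_LOW: (ALIGN, SIG_LOW) → (IDLE, spin_cw)  ← matches

SIG_LOW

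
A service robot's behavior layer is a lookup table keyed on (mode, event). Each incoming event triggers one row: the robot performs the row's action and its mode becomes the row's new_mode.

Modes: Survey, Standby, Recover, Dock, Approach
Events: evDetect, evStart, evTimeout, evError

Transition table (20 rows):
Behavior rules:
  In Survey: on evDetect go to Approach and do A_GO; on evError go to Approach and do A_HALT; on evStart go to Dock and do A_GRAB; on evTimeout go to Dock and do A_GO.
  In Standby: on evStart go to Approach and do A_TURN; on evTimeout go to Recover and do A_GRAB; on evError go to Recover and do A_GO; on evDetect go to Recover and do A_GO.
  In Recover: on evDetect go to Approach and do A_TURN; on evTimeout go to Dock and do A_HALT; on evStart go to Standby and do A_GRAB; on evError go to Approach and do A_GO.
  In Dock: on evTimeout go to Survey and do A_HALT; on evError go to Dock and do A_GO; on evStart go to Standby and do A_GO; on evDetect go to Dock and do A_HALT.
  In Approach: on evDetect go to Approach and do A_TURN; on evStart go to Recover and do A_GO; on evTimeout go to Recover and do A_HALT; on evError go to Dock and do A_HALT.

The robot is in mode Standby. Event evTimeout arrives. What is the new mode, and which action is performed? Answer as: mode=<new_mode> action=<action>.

current mode = Standby; filter table to that mode:
  (Standby, evStart) → (Approach, A_TURN)
  (Standby, evTimeout) → (Recover, A_GRAB)  ← event matches
  (Standby, evError) → (Recover, A_GO)
  (Standby, evDetect) → (Recover, A_GO)
event = evTimeout selects (Recover, A_GRAB)

mode=Recover action=A_GRAB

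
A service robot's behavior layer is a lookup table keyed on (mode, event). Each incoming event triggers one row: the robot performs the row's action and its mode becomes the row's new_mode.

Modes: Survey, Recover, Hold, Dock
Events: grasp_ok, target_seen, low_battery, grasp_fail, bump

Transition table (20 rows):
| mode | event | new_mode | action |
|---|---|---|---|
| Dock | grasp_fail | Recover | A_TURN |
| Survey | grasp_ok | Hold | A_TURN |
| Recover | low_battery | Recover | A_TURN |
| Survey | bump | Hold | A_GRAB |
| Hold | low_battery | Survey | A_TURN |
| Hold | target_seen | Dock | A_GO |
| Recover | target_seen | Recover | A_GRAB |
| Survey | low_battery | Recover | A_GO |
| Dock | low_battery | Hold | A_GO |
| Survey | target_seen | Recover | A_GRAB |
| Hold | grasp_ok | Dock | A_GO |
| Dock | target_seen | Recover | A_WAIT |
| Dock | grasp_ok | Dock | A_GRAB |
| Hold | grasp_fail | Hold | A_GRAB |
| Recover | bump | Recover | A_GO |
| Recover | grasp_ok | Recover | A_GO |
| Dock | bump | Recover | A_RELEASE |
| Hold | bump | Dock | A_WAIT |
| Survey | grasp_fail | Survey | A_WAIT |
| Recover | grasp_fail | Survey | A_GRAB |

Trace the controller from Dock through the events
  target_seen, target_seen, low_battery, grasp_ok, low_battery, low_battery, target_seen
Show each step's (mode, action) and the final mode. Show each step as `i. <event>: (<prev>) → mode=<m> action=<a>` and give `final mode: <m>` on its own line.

final mode: Recover

1. target_seen: (Dock) → mode=Recover action=A_WAIT
2. target_seen: (Recover) → mode=Recover action=A_GRAB
3. low_battery: (Recover) → mode=Recover action=A_TURN
4. grasp_ok: (Recover) → mode=Recover action=A_GO
5. low_battery: (Recover) → mode=Recover action=A_TURN
6. low_battery: (Recover) → mode=Recover action=A_TURN
7. target_seen: (Recover) → mode=Recover action=A_GRAB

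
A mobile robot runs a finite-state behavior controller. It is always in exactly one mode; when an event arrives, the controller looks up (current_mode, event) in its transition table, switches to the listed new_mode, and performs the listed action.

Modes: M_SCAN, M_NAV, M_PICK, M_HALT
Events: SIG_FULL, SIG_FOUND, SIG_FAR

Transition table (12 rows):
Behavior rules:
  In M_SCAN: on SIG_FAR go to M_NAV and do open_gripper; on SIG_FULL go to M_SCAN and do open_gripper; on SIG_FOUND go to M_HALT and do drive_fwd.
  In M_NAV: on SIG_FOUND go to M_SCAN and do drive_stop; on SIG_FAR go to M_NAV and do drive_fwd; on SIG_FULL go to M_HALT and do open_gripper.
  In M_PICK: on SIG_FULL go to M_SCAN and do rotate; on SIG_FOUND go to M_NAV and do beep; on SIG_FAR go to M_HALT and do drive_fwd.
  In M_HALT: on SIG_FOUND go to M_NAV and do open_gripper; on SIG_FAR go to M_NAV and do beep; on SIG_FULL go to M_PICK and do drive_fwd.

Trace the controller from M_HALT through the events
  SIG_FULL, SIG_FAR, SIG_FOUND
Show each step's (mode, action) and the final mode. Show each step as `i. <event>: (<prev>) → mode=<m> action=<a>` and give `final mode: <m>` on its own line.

1. SIG_FULL: (M_HALT) → mode=M_PICK action=drive_fwd
2. SIG_FAR: (M_PICK) → mode=M_HALT action=drive_fwd
3. SIG_FOUND: (M_HALT) → mode=M_NAV action=open_gripper

final mode: M_NAV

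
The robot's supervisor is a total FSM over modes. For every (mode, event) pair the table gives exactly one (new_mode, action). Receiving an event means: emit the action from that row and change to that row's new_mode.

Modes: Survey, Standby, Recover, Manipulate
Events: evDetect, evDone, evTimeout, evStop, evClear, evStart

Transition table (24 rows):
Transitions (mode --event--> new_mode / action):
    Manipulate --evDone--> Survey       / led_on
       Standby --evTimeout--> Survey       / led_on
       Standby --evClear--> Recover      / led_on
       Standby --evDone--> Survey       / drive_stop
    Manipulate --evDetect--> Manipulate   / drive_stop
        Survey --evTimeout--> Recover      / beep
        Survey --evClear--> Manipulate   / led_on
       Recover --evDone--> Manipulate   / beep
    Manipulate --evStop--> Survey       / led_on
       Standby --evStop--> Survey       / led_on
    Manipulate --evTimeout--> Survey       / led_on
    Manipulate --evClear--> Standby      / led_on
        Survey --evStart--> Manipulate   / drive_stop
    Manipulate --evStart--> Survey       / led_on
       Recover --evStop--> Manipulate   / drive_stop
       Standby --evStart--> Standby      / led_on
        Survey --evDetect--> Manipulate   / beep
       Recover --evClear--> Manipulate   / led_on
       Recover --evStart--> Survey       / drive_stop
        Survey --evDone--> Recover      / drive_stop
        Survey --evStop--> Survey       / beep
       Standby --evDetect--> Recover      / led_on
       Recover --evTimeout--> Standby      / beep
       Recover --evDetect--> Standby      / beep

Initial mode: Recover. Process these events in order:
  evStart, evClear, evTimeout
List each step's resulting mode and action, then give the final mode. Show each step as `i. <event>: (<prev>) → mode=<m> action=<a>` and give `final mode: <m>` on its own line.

1. evStart: (Recover) → mode=Survey action=drive_stop
2. evClear: (Survey) → mode=Manipulate action=led_on
3. evTimeout: (Manipulate) → mode=Survey action=led_on

final mode: Survey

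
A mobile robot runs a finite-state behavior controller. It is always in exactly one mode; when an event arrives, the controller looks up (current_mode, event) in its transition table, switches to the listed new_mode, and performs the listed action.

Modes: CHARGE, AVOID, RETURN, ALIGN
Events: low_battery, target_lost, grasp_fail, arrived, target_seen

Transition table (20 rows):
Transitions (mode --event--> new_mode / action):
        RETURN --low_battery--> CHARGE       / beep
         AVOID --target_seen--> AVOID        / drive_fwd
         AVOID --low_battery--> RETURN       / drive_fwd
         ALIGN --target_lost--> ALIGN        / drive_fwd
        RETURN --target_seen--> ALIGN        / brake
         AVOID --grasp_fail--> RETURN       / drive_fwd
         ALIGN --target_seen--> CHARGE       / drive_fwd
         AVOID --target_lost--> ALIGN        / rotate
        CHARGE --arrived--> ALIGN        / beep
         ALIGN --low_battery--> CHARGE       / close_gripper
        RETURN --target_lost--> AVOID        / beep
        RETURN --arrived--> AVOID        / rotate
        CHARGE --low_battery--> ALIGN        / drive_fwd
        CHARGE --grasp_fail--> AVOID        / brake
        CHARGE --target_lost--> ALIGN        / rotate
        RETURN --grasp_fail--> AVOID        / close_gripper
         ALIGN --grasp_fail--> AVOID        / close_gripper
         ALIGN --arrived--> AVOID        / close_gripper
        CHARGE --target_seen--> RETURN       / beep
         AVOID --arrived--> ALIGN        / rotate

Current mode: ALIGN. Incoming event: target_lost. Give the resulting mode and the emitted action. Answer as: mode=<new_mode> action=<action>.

mode=ALIGN action=drive_fwd

current mode = ALIGN; filter table to that mode:
  (ALIGN, target_lost) → (ALIGN, drive_fwd)  ← event matches
  (ALIGN, target_seen) → (CHARGE, drive_fwd)
  (ALIGN, low_battery) → (CHARGE, close_gripper)
  (ALIGN, grasp_fail) → (AVOID, close_gripper)
  (ALIGN, arrived) → (AVOID, close_gripper)
event = target_lost selects (ALIGN, drive_fwd)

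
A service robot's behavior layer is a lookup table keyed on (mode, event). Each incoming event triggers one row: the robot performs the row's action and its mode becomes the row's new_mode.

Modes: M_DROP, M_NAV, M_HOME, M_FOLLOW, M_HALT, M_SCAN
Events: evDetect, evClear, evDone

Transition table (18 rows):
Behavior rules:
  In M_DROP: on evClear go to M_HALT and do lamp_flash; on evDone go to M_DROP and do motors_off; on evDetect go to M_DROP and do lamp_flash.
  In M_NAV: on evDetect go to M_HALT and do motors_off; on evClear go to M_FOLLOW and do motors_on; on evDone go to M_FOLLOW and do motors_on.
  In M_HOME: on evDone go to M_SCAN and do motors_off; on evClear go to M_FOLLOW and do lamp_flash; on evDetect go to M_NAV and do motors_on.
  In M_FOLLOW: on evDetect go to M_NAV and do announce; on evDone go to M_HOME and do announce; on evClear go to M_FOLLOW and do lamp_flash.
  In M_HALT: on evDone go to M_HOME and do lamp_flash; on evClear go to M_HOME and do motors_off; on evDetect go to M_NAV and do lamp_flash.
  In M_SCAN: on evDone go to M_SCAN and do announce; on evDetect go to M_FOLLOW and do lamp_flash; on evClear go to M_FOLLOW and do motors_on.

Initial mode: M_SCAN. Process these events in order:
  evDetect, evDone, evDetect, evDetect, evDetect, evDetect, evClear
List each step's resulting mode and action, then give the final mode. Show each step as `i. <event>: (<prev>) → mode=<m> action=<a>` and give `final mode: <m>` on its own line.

1. evDetect: (M_SCAN) → mode=M_FOLLOW action=lamp_flash
2. evDone: (M_FOLLOW) → mode=M_HOME action=announce
3. evDetect: (M_HOME) → mode=M_NAV action=motors_on
4. evDetect: (M_NAV) → mode=M_HALT action=motors_off
5. evDetect: (M_HALT) → mode=M_NAV action=lamp_flash
6. evDetect: (M_NAV) → mode=M_HALT action=motors_off
7. evClear: (M_HALT) → mode=M_HOME action=motors_off

final mode: M_HOME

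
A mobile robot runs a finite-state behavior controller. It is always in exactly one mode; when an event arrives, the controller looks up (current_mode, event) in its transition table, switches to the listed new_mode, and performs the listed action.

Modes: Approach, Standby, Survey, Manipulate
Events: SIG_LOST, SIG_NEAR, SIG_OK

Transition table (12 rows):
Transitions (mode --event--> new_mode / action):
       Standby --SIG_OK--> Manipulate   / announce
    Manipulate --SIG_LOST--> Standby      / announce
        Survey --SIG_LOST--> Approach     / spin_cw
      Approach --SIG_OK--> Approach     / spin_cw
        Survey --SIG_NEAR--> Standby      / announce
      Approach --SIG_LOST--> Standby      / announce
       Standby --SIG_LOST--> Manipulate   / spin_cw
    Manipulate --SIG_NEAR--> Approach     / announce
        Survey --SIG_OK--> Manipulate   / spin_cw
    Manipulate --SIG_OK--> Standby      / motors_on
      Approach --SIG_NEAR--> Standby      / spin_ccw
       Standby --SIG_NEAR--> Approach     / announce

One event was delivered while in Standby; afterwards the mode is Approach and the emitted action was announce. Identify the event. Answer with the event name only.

SIG_NEAR

try SIG_LOST: (Standby, SIG_LOST) → (Manipulate, spin_cw)
try SIG_NEAR: (Standby, SIG_NEAR) → (Approach, announce)  ← matches
try SIG_OK: (Standby, SIG_OK) → (Manipulate, announce)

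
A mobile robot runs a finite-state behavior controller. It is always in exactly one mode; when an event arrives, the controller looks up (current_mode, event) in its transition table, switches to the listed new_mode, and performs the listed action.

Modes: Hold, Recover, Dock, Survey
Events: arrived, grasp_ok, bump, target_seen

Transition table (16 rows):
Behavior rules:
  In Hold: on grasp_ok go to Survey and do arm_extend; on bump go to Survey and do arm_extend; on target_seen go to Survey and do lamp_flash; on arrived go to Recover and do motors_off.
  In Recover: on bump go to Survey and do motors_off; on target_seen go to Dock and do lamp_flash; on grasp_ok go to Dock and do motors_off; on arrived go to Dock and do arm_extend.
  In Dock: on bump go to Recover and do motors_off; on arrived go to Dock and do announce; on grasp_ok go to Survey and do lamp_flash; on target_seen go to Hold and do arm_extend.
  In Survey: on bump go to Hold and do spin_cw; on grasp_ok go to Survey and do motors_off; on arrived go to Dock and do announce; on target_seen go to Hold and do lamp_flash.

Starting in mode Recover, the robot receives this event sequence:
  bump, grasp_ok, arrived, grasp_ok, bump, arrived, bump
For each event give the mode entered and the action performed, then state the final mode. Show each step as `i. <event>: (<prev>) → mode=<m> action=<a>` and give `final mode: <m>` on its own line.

1. bump: (Recover) → mode=Survey action=motors_off
2. grasp_ok: (Survey) → mode=Survey action=motors_off
3. arrived: (Survey) → mode=Dock action=announce
4. grasp_ok: (Dock) → mode=Survey action=lamp_flash
5. bump: (Survey) → mode=Hold action=spin_cw
6. arrived: (Hold) → mode=Recover action=motors_off
7. bump: (Recover) → mode=Survey action=motors_off

final mode: Survey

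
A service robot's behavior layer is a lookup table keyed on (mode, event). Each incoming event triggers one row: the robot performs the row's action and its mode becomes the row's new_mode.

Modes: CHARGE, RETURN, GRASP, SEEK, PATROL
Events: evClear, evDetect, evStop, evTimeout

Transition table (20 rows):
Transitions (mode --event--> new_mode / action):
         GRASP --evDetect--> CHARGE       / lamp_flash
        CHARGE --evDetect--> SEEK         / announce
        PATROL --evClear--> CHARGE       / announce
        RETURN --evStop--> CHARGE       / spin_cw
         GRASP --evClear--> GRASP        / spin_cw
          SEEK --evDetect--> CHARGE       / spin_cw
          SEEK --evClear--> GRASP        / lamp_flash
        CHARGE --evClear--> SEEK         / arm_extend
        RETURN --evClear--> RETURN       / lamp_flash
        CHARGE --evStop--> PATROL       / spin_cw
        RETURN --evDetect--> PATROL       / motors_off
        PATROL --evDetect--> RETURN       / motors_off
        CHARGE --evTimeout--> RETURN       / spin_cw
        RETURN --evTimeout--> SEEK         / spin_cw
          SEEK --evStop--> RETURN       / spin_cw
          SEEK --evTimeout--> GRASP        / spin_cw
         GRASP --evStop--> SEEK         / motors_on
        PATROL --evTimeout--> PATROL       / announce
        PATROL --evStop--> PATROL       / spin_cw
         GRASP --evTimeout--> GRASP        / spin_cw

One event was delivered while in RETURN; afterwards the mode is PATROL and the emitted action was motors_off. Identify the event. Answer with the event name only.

evDetect

try evClear: (RETURN, evClear) → (RETURN, lamp_flash)
try evDetect: (RETURN, evDetect) → (PATROL, motors_off)  ← matches
try evStop: (RETURN, evStop) → (CHARGE, spin_cw)
try evTimeout: (RETURN, evTimeout) → (SEEK, spin_cw)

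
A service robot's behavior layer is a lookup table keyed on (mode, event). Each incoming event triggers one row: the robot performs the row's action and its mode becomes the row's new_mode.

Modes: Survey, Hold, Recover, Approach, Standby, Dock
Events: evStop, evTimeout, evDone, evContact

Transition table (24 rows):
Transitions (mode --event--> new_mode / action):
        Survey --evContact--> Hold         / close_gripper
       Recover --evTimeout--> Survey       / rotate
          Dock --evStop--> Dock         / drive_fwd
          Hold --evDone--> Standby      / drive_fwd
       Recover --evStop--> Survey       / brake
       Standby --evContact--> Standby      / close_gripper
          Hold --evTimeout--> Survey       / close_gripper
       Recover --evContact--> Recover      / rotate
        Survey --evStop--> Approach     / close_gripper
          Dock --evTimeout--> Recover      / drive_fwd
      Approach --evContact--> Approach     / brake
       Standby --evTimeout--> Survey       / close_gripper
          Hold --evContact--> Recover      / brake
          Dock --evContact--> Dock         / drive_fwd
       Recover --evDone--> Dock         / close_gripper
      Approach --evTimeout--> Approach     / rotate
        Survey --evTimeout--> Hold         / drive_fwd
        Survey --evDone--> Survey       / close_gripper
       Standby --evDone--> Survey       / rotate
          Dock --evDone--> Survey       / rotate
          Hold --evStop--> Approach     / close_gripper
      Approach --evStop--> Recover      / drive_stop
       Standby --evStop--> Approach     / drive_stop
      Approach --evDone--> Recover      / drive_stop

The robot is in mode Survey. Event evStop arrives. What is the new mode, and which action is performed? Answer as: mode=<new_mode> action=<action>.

mode=Approach action=close_gripper

current mode = Survey; filter table to that mode:
  (Survey, evContact) → (Hold, close_gripper)
  (Survey, evStop) → (Approach, close_gripper)  ← event matches
  (Survey, evTimeout) → (Hold, drive_fwd)
  (Survey, evDone) → (Survey, close_gripper)
event = evStop selects (Approach, close_gripper)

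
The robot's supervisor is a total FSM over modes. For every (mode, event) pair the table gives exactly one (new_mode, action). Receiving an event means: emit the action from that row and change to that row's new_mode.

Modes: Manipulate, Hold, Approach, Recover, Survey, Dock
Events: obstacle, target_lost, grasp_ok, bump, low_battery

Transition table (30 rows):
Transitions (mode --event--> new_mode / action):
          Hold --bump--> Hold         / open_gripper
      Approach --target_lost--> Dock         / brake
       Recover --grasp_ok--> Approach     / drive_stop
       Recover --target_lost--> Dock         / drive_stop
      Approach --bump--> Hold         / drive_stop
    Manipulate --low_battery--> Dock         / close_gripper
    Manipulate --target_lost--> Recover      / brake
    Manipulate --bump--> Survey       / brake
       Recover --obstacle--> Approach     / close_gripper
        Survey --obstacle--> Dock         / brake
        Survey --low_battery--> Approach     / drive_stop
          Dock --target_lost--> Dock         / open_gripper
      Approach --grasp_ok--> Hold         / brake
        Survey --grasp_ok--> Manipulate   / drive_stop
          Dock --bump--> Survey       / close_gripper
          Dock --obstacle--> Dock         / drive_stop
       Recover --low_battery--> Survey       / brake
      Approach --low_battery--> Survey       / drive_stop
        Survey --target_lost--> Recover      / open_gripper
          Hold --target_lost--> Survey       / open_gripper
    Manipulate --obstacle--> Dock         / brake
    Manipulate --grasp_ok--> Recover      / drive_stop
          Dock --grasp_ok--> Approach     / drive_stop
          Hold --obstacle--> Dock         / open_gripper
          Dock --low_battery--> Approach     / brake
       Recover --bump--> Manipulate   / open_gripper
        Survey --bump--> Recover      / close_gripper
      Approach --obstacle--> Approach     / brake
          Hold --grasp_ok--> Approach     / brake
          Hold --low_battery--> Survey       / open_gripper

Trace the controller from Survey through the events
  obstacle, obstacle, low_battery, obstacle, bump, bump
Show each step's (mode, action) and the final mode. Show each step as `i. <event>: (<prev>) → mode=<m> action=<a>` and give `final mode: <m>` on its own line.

final mode: Hold

1. obstacle: (Survey) → mode=Dock action=brake
2. obstacle: (Dock) → mode=Dock action=drive_stop
3. low_battery: (Dock) → mode=Approach action=brake
4. obstacle: (Approach) → mode=Approach action=brake
5. bump: (Approach) → mode=Hold action=drive_stop
6. bump: (Hold) → mode=Hold action=open_gripper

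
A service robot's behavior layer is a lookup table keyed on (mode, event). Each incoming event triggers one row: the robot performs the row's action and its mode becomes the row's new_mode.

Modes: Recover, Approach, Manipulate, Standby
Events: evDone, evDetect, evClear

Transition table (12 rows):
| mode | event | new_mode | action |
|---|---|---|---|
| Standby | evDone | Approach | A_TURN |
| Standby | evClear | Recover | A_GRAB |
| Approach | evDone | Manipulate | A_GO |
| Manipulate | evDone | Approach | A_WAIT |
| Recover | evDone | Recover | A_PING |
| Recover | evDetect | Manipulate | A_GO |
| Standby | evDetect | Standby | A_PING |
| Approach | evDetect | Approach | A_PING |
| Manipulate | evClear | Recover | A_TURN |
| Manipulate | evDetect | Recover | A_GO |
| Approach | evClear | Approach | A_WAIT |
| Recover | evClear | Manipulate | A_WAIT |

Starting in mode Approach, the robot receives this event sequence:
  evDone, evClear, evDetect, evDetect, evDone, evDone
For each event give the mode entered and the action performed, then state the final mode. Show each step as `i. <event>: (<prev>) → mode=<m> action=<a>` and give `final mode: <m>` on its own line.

1. evDone: (Approach) → mode=Manipulate action=A_GO
2. evClear: (Manipulate) → mode=Recover action=A_TURN
3. evDetect: (Recover) → mode=Manipulate action=A_GO
4. evDetect: (Manipulate) → mode=Recover action=A_GO
5. evDone: (Recover) → mode=Recover action=A_PING
6. evDone: (Recover) → mode=Recover action=A_PING

final mode: Recover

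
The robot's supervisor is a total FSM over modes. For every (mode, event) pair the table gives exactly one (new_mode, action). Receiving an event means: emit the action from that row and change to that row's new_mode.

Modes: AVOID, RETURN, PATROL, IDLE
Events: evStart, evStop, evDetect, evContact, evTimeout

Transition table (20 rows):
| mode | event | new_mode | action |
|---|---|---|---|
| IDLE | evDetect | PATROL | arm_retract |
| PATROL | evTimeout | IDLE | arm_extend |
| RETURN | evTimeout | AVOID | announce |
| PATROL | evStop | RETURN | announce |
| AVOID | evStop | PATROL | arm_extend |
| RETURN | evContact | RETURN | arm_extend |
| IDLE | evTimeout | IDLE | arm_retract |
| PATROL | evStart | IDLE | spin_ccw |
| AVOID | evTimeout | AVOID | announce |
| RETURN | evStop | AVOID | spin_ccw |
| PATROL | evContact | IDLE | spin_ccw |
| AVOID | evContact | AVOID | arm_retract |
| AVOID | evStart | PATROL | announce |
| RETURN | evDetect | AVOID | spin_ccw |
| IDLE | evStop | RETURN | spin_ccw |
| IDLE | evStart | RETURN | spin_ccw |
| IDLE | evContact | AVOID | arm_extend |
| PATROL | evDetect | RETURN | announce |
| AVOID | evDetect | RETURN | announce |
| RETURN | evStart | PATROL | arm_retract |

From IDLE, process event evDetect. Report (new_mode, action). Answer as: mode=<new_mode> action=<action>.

mode=PATROL action=arm_retract

current mode = IDLE; filter table to that mode:
  (IDLE, evDetect) → (PATROL, arm_retract)  ← event matches
  (IDLE, evTimeout) → (IDLE, arm_retract)
  (IDLE, evStop) → (RETURN, spin_ccw)
  (IDLE, evStart) → (RETURN, spin_ccw)
  (IDLE, evContact) → (AVOID, arm_extend)
event = evDetect selects (PATROL, arm_retract)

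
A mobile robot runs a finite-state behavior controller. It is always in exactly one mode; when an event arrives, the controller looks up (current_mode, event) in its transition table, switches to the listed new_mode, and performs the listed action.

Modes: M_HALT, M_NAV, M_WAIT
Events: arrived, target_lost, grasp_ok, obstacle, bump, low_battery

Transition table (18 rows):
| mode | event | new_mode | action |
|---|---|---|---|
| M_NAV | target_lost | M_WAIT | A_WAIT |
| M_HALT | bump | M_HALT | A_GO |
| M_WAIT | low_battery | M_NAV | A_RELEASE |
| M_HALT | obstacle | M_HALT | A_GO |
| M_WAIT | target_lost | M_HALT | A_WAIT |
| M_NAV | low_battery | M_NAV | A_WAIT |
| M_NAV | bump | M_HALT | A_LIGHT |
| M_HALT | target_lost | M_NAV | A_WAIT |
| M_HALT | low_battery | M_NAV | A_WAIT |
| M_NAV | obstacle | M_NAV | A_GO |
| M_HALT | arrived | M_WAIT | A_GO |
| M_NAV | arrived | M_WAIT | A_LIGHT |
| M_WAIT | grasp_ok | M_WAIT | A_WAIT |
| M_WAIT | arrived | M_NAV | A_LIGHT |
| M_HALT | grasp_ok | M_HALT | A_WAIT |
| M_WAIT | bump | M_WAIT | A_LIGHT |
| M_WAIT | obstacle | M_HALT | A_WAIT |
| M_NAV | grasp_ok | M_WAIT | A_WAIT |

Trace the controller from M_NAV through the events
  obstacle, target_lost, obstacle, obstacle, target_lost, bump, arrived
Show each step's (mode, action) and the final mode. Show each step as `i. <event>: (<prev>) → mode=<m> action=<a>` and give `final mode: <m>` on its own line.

1. obstacle: (M_NAV) → mode=M_NAV action=A_GO
2. target_lost: (M_NAV) → mode=M_WAIT action=A_WAIT
3. obstacle: (M_WAIT) → mode=M_HALT action=A_WAIT
4. obstacle: (M_HALT) → mode=M_HALT action=A_GO
5. target_lost: (M_HALT) → mode=M_NAV action=A_WAIT
6. bump: (M_NAV) → mode=M_HALT action=A_LIGHT
7. arrived: (M_HALT) → mode=M_WAIT action=A_GO

final mode: M_WAIT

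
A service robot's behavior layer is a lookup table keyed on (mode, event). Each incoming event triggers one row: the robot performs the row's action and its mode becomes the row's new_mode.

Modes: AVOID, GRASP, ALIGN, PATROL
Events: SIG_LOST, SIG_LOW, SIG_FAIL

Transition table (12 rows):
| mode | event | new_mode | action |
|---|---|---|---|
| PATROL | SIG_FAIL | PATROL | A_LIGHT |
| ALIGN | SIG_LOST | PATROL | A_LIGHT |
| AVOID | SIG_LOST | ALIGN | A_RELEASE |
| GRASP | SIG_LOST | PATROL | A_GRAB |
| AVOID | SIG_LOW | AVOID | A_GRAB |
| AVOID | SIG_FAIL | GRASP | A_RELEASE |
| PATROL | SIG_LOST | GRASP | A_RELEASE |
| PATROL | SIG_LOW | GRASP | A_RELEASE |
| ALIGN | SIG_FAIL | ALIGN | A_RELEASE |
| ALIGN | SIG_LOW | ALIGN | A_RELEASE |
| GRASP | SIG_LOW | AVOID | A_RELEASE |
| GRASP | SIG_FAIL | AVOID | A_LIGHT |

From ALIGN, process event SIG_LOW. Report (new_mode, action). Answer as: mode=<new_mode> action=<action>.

current mode = ALIGN; filter table to that mode:
  (ALIGN, SIG_LOST) → (PATROL, A_LIGHT)
  (ALIGN, SIG_FAIL) → (ALIGN, A_RELEASE)
  (ALIGN, SIG_LOW) → (ALIGN, A_RELEASE)  ← event matches
event = SIG_LOW selects (ALIGN, A_RELEASE)

mode=ALIGN action=A_RELEASE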